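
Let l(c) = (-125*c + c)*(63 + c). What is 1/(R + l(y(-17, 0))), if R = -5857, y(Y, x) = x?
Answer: -1/5857 ≈ -0.00017074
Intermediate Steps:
l(c) = -124*c*(63 + c) (l(c) = (-124*c)*(63 + c) = -124*c*(63 + c))
1/(R + l(y(-17, 0))) = 1/(-5857 - 124*0*(63 + 0)) = 1/(-5857 - 124*0*63) = 1/(-5857 + 0) = 1/(-5857) = -1/5857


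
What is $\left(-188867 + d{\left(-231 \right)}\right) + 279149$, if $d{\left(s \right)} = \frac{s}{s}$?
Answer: $90283$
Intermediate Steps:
$d{\left(s \right)} = 1$
$\left(-188867 + d{\left(-231 \right)}\right) + 279149 = \left(-188867 + 1\right) + 279149 = -188866 + 279149 = 90283$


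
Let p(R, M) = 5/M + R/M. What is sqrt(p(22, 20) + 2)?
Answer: sqrt(335)/10 ≈ 1.8303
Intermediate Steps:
sqrt(p(22, 20) + 2) = sqrt((5 + 22)/20 + 2) = sqrt((1/20)*27 + 2) = sqrt(27/20 + 2) = sqrt(67/20) = sqrt(335)/10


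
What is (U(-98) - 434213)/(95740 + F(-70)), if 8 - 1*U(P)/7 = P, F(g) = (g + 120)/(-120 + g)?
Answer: -8235949/1819055 ≈ -4.5276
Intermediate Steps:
F(g) = (120 + g)/(-120 + g)
U(P) = 56 - 7*P
(U(-98) - 434213)/(95740 + F(-70)) = ((56 - 7*(-98)) - 434213)/(95740 + (120 - 70)/(-120 - 70)) = ((56 + 686) - 434213)/(95740 + 50/(-190)) = (742 - 434213)/(95740 - 1/190*50) = -433471/(95740 - 5/19) = -433471/1819055/19 = -433471*19/1819055 = -8235949/1819055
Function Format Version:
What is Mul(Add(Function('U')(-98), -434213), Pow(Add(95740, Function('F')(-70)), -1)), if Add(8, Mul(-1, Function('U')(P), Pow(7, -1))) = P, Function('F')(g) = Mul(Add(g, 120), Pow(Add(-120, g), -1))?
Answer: Rational(-8235949, 1819055) ≈ -4.5276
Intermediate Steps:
Function('F')(g) = Mul(Pow(Add(-120, g), -1), Add(120, g)) (Function('F')(g) = Mul(Add(120, g), Pow(Add(-120, g), -1)) = Mul(Pow(Add(-120, g), -1), Add(120, g)))
Function('U')(P) = Add(56, Mul(-7, P))
Mul(Add(Function('U')(-98), -434213), Pow(Add(95740, Function('F')(-70)), -1)) = Mul(Add(Add(56, Mul(-7, -98)), -434213), Pow(Add(95740, Mul(Pow(Add(-120, -70), -1), Add(120, -70))), -1)) = Mul(Add(Add(56, 686), -434213), Pow(Add(95740, Mul(Pow(-190, -1), 50)), -1)) = Mul(Add(742, -434213), Pow(Add(95740, Mul(Rational(-1, 190), 50)), -1)) = Mul(-433471, Pow(Add(95740, Rational(-5, 19)), -1)) = Mul(-433471, Pow(Rational(1819055, 19), -1)) = Mul(-433471, Rational(19, 1819055)) = Rational(-8235949, 1819055)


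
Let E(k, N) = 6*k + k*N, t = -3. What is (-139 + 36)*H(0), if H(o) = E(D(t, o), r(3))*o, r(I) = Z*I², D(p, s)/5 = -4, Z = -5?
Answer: 0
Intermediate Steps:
D(p, s) = -20 (D(p, s) = 5*(-4) = -20)
r(I) = -5*I²
E(k, N) = 6*k + N*k
H(o) = 780*o (H(o) = (-20*(6 - 5*3²))*o = (-20*(6 - 5*9))*o = (-20*(6 - 45))*o = (-20*(-39))*o = 780*o)
(-139 + 36)*H(0) = (-139 + 36)*(780*0) = -103*0 = 0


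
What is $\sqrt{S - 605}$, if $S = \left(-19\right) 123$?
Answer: $i \sqrt{2942} \approx 54.24 i$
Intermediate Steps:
$S = -2337$
$\sqrt{S - 605} = \sqrt{-2337 - 605} = \sqrt{-2942} = i \sqrt{2942}$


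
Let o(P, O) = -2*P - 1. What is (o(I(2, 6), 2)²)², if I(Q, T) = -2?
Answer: 81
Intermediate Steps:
o(P, O) = -1 - 2*P
(o(I(2, 6), 2)²)² = ((-1 - 2*(-2))²)² = ((-1 + 4)²)² = (3²)² = 9² = 81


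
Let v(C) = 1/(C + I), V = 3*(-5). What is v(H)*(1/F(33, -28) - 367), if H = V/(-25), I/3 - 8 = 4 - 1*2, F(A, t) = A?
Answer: -60550/5049 ≈ -11.992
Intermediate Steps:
I = 30 (I = 24 + 3*(4 - 1*2) = 24 + 3*(4 - 2) = 24 + 3*2 = 24 + 6 = 30)
V = -15
H = 3/5 (H = -15/(-25) = -15*(-1/25) = 3/5 ≈ 0.60000)
v(C) = 1/(30 + C) (v(C) = 1/(C + 30) = 1/(30 + C))
v(H)*(1/F(33, -28) - 367) = (1/33 - 367)/(30 + 3/5) = (1/33 - 367)/(153/5) = (5/153)*(-12110/33) = -60550/5049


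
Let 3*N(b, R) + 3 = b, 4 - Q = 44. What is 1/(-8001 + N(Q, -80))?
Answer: -3/24046 ≈ -0.00012476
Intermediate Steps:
Q = -40 (Q = 4 - 1*44 = 4 - 44 = -40)
N(b, R) = -1 + b/3
1/(-8001 + N(Q, -80)) = 1/(-8001 + (-1 + (⅓)*(-40))) = 1/(-8001 + (-1 - 40/3)) = 1/(-8001 - 43/3) = 1/(-24046/3) = -3/24046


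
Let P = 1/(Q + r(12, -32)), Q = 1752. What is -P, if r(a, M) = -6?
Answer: -1/1746 ≈ -0.00057274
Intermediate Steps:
P = 1/1746 (P = 1/(1752 - 6) = 1/1746 ≈ 0.00057274)
-P = -1*1/1746 = -1/1746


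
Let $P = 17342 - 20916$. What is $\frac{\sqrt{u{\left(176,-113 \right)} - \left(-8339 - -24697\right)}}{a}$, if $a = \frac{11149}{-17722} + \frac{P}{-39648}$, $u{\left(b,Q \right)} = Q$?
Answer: $- \frac{175660464 i \sqrt{16471}}{94674281} \approx - 238.12 i$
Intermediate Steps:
$P = -3574$
$a = - \frac{94674281}{175660464}$ ($a = \frac{11149}{-17722} - \frac{3574}{-39648} = 11149 \left(- \frac{1}{17722}\right) - - \frac{1787}{19824} = - \frac{11149}{17722} + \frac{1787}{19824} = - \frac{94674281}{175660464} \approx -0.53896$)
$\frac{\sqrt{u{\left(176,-113 \right)} - \left(-8339 - -24697\right)}}{a} = \frac{\sqrt{-113 - \left(-8339 - -24697\right)}}{- \frac{94674281}{175660464}} = \sqrt{-113 - \left(-8339 + 24697\right)} \left(- \frac{175660464}{94674281}\right) = \sqrt{-113 - 16358} \left(- \frac{175660464}{94674281}\right) = \sqrt{-16471} \left(- \frac{175660464}{94674281}\right) = i \sqrt{16471} \left(- \frac{175660464}{94674281}\right) = - \frac{175660464 i \sqrt{16471}}{94674281}$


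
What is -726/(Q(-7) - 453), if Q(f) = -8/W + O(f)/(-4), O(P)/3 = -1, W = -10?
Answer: 14520/9029 ≈ 1.6082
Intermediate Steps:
O(P) = -3 (O(P) = 3*(-1) = -3)
Q(f) = 31/20 (Q(f) = -8/(-10) - 3/(-4) = -8*(-⅒) - 3*(-¼) = ⅘ + ¾ = 31/20)
-726/(Q(-7) - 453) = -726/(31/20 - 453) = -726/(-9029/20) = -726*(-20/9029) = 14520/9029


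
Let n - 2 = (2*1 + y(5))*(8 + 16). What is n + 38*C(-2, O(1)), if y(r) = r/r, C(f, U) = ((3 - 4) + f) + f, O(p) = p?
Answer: -116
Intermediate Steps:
C(f, U) = -1 + 2*f (C(f, U) = (-1 + f) + f = -1 + 2*f)
y(r) = 1
n = 74 (n = 2 + (2*1 + 1)*(8 + 16) = 2 + (2 + 1)*24 = 2 + 3*24 = 2 + 72 = 74)
n + 38*C(-2, O(1)) = 74 + 38*(-1 + 2*(-2)) = 74 + 38*(-1 - 4) = 74 + 38*(-5) = 74 - 190 = -116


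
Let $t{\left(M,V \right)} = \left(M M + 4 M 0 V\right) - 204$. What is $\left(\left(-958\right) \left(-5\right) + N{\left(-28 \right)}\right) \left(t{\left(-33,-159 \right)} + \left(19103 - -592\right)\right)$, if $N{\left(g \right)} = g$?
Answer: $98001960$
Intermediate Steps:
$t{\left(M,V \right)} = -204 + M^{2}$ ($t{\left(M,V \right)} = \left(M^{2} + 0 V\right) - 204 = \left(M^{2} + 0\right) - 204 = M^{2} - 204 = -204 + M^{2}$)
$\left(\left(-958\right) \left(-5\right) + N{\left(-28 \right)}\right) \left(t{\left(-33,-159 \right)} + \left(19103 - -592\right)\right) = \left(\left(-958\right) \left(-5\right) - 28\right) \left(\left(-204 + \left(-33\right)^{2}\right) + \left(19103 - -592\right)\right) = \left(4790 - 28\right) \left(\left(-204 + 1089\right) + \left(19103 + 592\right)\right) = 4762 \left(885 + 19695\right) = 4762 \cdot 20580 = 98001960$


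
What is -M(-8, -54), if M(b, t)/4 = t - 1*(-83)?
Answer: -116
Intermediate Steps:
M(b, t) = 332 + 4*t (M(b, t) = 4*(t - 1*(-83)) = 4*(t + 83) = 4*(83 + t) = 332 + 4*t)
-M(-8, -54) = -(332 + 4*(-54)) = -(332 - 216) = -1*116 = -116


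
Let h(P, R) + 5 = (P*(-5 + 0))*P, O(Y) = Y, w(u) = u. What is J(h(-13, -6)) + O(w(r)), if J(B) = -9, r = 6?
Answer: -3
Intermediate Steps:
h(P, R) = -5 - 5*P² (h(P, R) = -5 + (P*(-5 + 0))*P = -5 + (P*(-5))*P = -5 + (-5*P)*P = -5 - 5*P²)
J(h(-13, -6)) + O(w(r)) = -9 + 6 = -3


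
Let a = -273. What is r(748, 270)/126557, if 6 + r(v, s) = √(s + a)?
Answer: -6/126557 + I*√3/126557 ≈ -4.7409e-5 + 1.3686e-5*I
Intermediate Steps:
r(v, s) = -6 + √(-273 + s) (r(v, s) = -6 + √(s - 273) = -6 + √(-273 + s))
r(748, 270)/126557 = (-6 + √(-273 + 270))/126557 = (-6 + √(-3))*(1/126557) = (-6 + I*√3)*(1/126557) = -6/126557 + I*√3/126557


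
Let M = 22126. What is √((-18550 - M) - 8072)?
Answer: 2*I*√12187 ≈ 220.79*I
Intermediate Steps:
√((-18550 - M) - 8072) = √((-18550 - 1*22126) - 8072) = √((-18550 - 22126) - 8072) = √(-40676 - 8072) = √(-48748) = 2*I*√12187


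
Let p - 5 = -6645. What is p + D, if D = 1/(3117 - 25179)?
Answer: -146491681/22062 ≈ -6640.0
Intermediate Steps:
p = -6640 (p = 5 - 6645 = -6640)
D = -1/22062 (D = 1/(-22062) = -1/22062 ≈ -4.5327e-5)
p + D = -6640 - 1/22062 = -146491681/22062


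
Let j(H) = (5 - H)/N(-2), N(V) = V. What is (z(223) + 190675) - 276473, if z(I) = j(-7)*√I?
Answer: -85798 - 6*√223 ≈ -85888.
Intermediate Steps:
j(H) = -5/2 + H/2 (j(H) = (5 - H)/(-2) = (5 - H)*(-½) = -5/2 + H/2)
z(I) = -6*√I (z(I) = (-5/2 + (½)*(-7))*√I = (-5/2 - 7/2)*√I = -6*√I)
(z(223) + 190675) - 276473 = (-6*√223 + 190675) - 276473 = (190675 - 6*√223) - 276473 = -85798 - 6*√223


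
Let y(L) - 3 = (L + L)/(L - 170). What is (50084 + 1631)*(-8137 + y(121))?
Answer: -20624355720/49 ≈ -4.2090e+8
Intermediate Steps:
y(L) = 3 + 2*L/(-170 + L) (y(L) = 3 + (L + L)/(L - 170) = 3 + (2*L)/(-170 + L) = 3 + 2*L/(-170 + L))
(50084 + 1631)*(-8137 + y(121)) = (50084 + 1631)*(-8137 + 5*(-102 + 121)/(-170 + 121)) = 51715*(-8137 + 5*19/(-49)) = 51715*(-8137 + 5*(-1/49)*19) = 51715*(-8137 - 95/49) = 51715*(-398808/49) = -20624355720/49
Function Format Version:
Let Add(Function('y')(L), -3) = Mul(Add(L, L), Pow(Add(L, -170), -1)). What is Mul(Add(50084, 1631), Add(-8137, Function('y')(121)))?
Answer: Rational(-20624355720, 49) ≈ -4.2090e+8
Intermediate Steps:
Function('y')(L) = Add(3, Mul(2, L, Pow(Add(-170, L), -1))) (Function('y')(L) = Add(3, Mul(Add(L, L), Pow(Add(L, -170), -1))) = Add(3, Mul(Mul(2, L), Pow(Add(-170, L), -1))) = Add(3, Mul(2, L, Pow(Add(-170, L), -1))))
Mul(Add(50084, 1631), Add(-8137, Function('y')(121))) = Mul(Add(50084, 1631), Add(-8137, Mul(5, Pow(Add(-170, 121), -1), Add(-102, 121)))) = Mul(51715, Add(-8137, Mul(5, Pow(-49, -1), 19))) = Mul(51715, Add(-8137, Mul(5, Rational(-1, 49), 19))) = Mul(51715, Add(-8137, Rational(-95, 49))) = Mul(51715, Rational(-398808, 49)) = Rational(-20624355720, 49)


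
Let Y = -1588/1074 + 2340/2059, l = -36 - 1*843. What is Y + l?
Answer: -972273623/1105683 ≈ -879.34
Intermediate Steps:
l = -879 (l = -36 - 843 = -879)
Y = -378266/1105683 (Y = -1588*1/1074 + 2340*(1/2059) = -794/537 + 2340/2059 = -378266/1105683 ≈ -0.34211)
Y + l = -378266/1105683 - 879 = -972273623/1105683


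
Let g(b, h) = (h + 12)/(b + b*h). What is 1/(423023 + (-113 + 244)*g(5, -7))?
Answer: 6/2538007 ≈ 2.3641e-6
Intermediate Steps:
g(b, h) = (12 + h)/(b + b*h)
1/(423023 + (-113 + 244)*g(5, -7)) = 1/(423023 + (-113 + 244)*((12 - 7)/(5*(1 - 7)))) = 1/(423023 + 131*((⅕)*5/(-6))) = 1/(423023 + 131*((⅕)*(-⅙)*5)) = 1/(423023 + 131*(-⅙)) = 1/(423023 - 131/6) = 1/(2538007/6) = 6/2538007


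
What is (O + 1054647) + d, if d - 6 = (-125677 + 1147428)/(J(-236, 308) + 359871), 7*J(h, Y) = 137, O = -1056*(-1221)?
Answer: 5905164706043/2519234 ≈ 2.3440e+6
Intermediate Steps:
O = 1289376
J(h, Y) = 137/7 (J(h, Y) = (1/7)*137 = 137/7)
d = 22267661/2519234 (d = 6 + (-125677 + 1147428)/(137/7 + 359871) = 6 + 1021751/(2519234/7) = 6 + 1021751*(7/2519234) = 6 + 7152257/2519234 = 22267661/2519234 ≈ 8.8391)
(O + 1054647) + d = (1289376 + 1054647) + 22267661/2519234 = 2344023 + 22267661/2519234 = 5905164706043/2519234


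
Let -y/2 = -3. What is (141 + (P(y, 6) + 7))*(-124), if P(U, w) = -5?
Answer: -17732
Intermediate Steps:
y = 6 (y = -2*(-3) = 6)
(141 + (P(y, 6) + 7))*(-124) = (141 + (-5 + 7))*(-124) = (141 + 2)*(-124) = 143*(-124) = -17732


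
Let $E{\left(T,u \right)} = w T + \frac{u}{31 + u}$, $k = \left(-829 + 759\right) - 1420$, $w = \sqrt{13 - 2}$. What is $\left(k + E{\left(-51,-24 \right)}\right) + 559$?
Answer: $- \frac{6541}{7} - 51 \sqrt{11} \approx -1103.6$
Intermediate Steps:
$w = \sqrt{11} \approx 3.3166$
$k = -1490$ ($k = -70 - 1420 = -1490$)
$E{\left(T,u \right)} = T \sqrt{11} + \frac{u}{31 + u}$ ($E{\left(T,u \right)} = \sqrt{11} T + \frac{u}{31 + u} = T \sqrt{11} + \frac{u}{31 + u}$)
$\left(k + E{\left(-51,-24 \right)}\right) + 559 = \left(-1490 + \frac{-24 + 31 \left(-51\right) \sqrt{11} - - 1224 \sqrt{11}}{31 - 24}\right) + 559 = \left(-1490 + \frac{-24 - 1581 \sqrt{11} + 1224 \sqrt{11}}{7}\right) + 559 = \left(-1490 + \frac{-24 - 357 \sqrt{11}}{7}\right) + 559 = \left(-1490 - \left(\frac{24}{7} + 51 \sqrt{11}\right)\right) + 559 = \left(- \frac{10454}{7} - 51 \sqrt{11}\right) + 559 = - \frac{6541}{7} - 51 \sqrt{11}$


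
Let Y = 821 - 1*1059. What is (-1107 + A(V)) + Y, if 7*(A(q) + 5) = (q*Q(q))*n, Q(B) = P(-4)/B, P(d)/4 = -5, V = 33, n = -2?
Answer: -9410/7 ≈ -1344.3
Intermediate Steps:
P(d) = -20 (P(d) = 4*(-5) = -20)
Q(B) = -20/B
A(q) = 5/7 (A(q) = -5 + ((q*(-20/q))*(-2))/7 = -5 + (-20*(-2))/7 = -5 + (1/7)*40 = -5 + 40/7 = 5/7)
Y = -238 (Y = 821 - 1059 = -238)
(-1107 + A(V)) + Y = (-1107 + 5/7) - 238 = -7744/7 - 238 = -9410/7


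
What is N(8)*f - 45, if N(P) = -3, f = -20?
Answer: 15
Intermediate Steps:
N(8)*f - 45 = -3*(-20) - 45 = 60 - 45 = 15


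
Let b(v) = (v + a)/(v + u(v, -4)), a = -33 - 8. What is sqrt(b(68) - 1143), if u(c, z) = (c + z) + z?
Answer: 3*I*sqrt(32506)/16 ≈ 33.805*I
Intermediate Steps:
a = -41
u(c, z) = c + 2*z
b(v) = (-41 + v)/(-8 + 2*v) (b(v) = (v - 41)/(v + (v + 2*(-4))) = (-41 + v)/(v + (v - 8)) = (-41 + v)/(v + (-8 + v)) = (-41 + v)/(-8 + 2*v))
sqrt(b(68) - 1143) = sqrt((-41 + 68)/(2*(-4 + 68)) - 1143) = sqrt((1/2)*27/64 - 1143) = sqrt((1/2)*(1/64)*27 - 1143) = sqrt(27/128 - 1143) = sqrt(-146277/128) = 3*I*sqrt(32506)/16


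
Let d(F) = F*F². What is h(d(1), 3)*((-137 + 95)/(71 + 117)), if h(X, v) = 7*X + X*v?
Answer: -105/47 ≈ -2.2340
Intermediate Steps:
d(F) = F³
h(d(1), 3)*((-137 + 95)/(71 + 117)) = (1³*(7 + 3))*((-137 + 95)/(71 + 117)) = (1*10)*(-42/188) = 10*(-42*1/188) = 10*(-21/94) = -105/47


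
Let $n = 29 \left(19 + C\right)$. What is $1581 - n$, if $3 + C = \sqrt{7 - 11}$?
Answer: $1117 - 58 i \approx 1117.0 - 58.0 i$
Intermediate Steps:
$C = -3 + 2 i$ ($C = -3 + \sqrt{7 - 11} = -3 + \sqrt{-4} = -3 + 2 i \approx -3.0 + 2.0 i$)
$n = 464 + 58 i$ ($n = 29 \left(19 - \left(3 - 2 i\right)\right) = 29 \left(16 + 2 i\right) = 464 + 58 i \approx 464.0 + 58.0 i$)
$1581 - n = 1581 - \left(464 + 58 i\right) = 1117 - 58 i$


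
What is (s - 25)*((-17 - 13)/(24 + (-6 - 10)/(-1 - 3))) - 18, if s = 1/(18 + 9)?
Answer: 551/63 ≈ 8.7460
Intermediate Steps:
s = 1/27 ≈ 0.037037
(s - 25)*((-17 - 13)/(24 + (-6 - 10)/(-1 - 3))) - 18 = (1/27 - 25)*((-17 - 13)/(24 + (-6 - 10)/(-1 - 3))) - 18 = -(-6740)/(9*(24 - 16/(-4))) - 18 = -(-6740)/(9*(24 - 16*(-¼))) - 18 = -(-6740)/(9*(24 + 4)) - 18 = -(-6740)/(9*28) - 18 = -674/27*(-15/14) - 18 = 1685/63 - 18 = 551/63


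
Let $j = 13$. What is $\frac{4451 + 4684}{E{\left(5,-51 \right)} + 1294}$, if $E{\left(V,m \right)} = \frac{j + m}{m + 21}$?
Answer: $\frac{137025}{19429} \approx 7.0526$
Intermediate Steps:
$E{\left(V,m \right)} = \frac{13 + m}{21 + m}$ ($E{\left(V,m \right)} = \frac{13 + m}{m + 21} = \frac{13 + m}{21 + m}$)
$\frac{4451 + 4684}{E{\left(5,-51 \right)} + 1294} = \frac{4451 + 4684}{\frac{13 - 51}{21 - 51} + 1294} = \frac{9135}{\frac{1}{-30} \left(-38\right) + 1294} = \frac{9135}{\left(- \frac{1}{30}\right) \left(-38\right) + 1294} = \frac{9135}{\frac{19}{15} + 1294} = \frac{9135}{\frac{19429}{15}} = 9135 \cdot \frac{15}{19429} = \frac{137025}{19429}$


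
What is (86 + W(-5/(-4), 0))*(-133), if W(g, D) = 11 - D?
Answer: -12901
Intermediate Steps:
(86 + W(-5/(-4), 0))*(-133) = (86 + (11 - 1*0))*(-133) = (86 + (11 + 0))*(-133) = (86 + 11)*(-133) = 97*(-133) = -12901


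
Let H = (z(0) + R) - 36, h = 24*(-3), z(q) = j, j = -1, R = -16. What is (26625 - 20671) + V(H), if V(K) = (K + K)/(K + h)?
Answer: 744356/125 ≈ 5954.8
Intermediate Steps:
z(q) = -1
h = -72
H = -53 (H = (-1 - 16) - 36 = -17 - 36 = -53)
V(K) = 2*K/(-72 + K) (V(K) = (K + K)/(K - 72) = (2*K)/(-72 + K) = 2*K/(-72 + K))
(26625 - 20671) + V(H) = (26625 - 20671) + 2*(-53)/(-72 - 53) = 5954 + 2*(-53)/(-125) = 5954 + 2*(-53)*(-1/125) = 5954 + 106/125 = 744356/125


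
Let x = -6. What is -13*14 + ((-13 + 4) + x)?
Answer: -197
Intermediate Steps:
-13*14 + ((-13 + 4) + x) = -13*14 + ((-13 + 4) - 6) = -182 + (-9 - 6) = -182 - 15 = -197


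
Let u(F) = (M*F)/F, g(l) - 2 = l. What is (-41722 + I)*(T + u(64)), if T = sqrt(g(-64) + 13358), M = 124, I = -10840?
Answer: -6517688 - 210248*sqrt(831) ≈ -1.2579e+7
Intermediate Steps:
g(l) = 2 + l
u(F) = 124 (u(F) = (124*F)/F = 124)
T = 4*sqrt(831) (T = sqrt((2 - 64) + 13358) = sqrt(-62 + 13358) = sqrt(13296) = 4*sqrt(831) ≈ 115.31)
(-41722 + I)*(T + u(64)) = (-41722 - 10840)*(4*sqrt(831) + 124) = -52562*(124 + 4*sqrt(831)) = -6517688 - 210248*sqrt(831)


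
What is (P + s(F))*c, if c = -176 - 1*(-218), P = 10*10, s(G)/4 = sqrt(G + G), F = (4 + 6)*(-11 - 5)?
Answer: 4200 + 1344*I*sqrt(5) ≈ 4200.0 + 3005.3*I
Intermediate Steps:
F = -160 (F = 10*(-16) = -160)
s(G) = 4*sqrt(2)*sqrt(G) (s(G) = 4*sqrt(G + G) = 4*sqrt(2*G) = 4*(sqrt(2)*sqrt(G)) = 4*sqrt(2)*sqrt(G))
P = 100
c = 42 (c = -176 + 218 = 42)
(P + s(F))*c = (100 + 4*sqrt(2)*sqrt(-160))*42 = (100 + 4*sqrt(2)*(4*I*sqrt(10)))*42 = (100 + 32*I*sqrt(5))*42 = 4200 + 1344*I*sqrt(5)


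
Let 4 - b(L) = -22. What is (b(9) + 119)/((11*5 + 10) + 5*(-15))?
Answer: -29/2 ≈ -14.500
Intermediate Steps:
b(L) = 26 (b(L) = 4 - 1*(-22) = 4 + 22 = 26)
(b(9) + 119)/((11*5 + 10) + 5*(-15)) = (26 + 119)/((11*5 + 10) + 5*(-15)) = 145/((55 + 10) - 75) = 145/(65 - 75) = 145/(-10) = 145*(-1/10) = -29/2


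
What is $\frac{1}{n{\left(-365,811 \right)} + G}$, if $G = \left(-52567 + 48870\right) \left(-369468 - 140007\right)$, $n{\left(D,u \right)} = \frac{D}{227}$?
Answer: $\frac{227}{427561099660} \approx 5.3092 \cdot 10^{-10}$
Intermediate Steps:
$n{\left(D,u \right)} = \frac{D}{227}$ ($n{\left(D,u \right)} = D \frac{1}{227} = \frac{D}{227}$)
$G = 1883529075$ ($G = \left(-3697\right) \left(-509475\right) = 1883529075$)
$\frac{1}{n{\left(-365,811 \right)} + G} = \frac{1}{\frac{1}{227} \left(-365\right) + 1883529075} = \frac{1}{- \frac{365}{227} + 1883529075} = \frac{1}{\frac{427561099660}{227}} = \frac{227}{427561099660}$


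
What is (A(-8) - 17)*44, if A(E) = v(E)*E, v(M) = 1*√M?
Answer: -748 - 704*I*√2 ≈ -748.0 - 995.61*I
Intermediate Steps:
v(M) = √M
A(E) = E^(3/2) (A(E) = √E*E = E^(3/2))
(A(-8) - 17)*44 = ((-8)^(3/2) - 17)*44 = (-16*I*√2 - 17)*44 = (-17 - 16*I*√2)*44 = -748 - 704*I*√2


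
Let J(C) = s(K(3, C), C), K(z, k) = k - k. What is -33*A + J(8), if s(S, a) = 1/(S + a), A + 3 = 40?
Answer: -9767/8 ≈ -1220.9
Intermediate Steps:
A = 37 (A = -3 + 40 = 37)
K(z, k) = 0
J(C) = 1/C (J(C) = 1/(0 + C) = 1/C)
-33*A + J(8) = -33*37 + 1/8 = -1221 + ⅛ = -9767/8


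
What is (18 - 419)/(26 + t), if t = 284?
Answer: -401/310 ≈ -1.2935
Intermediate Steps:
(18 - 419)/(26 + t) = (18 - 419)/(26 + 284) = -401/310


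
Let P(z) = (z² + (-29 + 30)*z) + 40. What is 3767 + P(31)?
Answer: 4799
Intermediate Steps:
P(z) = 40 + z + z² (P(z) = (z² + 1*z) + 40 = (z² + z) + 40 = (z + z²) + 40 = 40 + z + z²)
3767 + P(31) = 3767 + (40 + 31 + 31²) = 3767 + (40 + 31 + 961) = 3767 + 1032 = 4799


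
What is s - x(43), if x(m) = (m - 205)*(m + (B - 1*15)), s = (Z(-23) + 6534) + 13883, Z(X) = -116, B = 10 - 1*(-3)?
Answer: 26943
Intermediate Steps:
B = 13 (B = 10 + 3 = 13)
s = 20301 (s = (-116 + 6534) + 13883 = 6418 + 13883 = 20301)
x(m) = (-205 + m)*(-2 + m) (x(m) = (m - 205)*(m + (13 - 1*15)) = (-205 + m)*(m + (13 - 15)) = (-205 + m)*(m - 2) = (-205 + m)*(-2 + m))
s - x(43) = 20301 - (410 + 43² - 207*43) = 20301 - (410 + 1849 - 8901) = 20301 - 1*(-6642) = 20301 + 6642 = 26943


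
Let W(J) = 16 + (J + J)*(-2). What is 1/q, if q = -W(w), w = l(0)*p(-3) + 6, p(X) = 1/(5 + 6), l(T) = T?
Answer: ⅛ ≈ 0.12500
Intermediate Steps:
p(X) = 1/11
w = 6 (w = 0*(1/11) + 6 = 0 + 6 = 6)
W(J) = 16 - 4*J (W(J) = 16 + (2*J)*(-2) = 16 - 4*J)
q = 8 (q = -(16 - 4*6) = -(16 - 24) = -1*(-8) = 8)
1/q = 1/8 = ⅛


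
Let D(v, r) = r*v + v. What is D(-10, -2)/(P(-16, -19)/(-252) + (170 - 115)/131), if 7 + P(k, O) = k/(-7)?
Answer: 770280/33781 ≈ 22.802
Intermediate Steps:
P(k, O) = -7 - k/7 (P(k, O) = -7 + k/(-7) = -7 + k*(-⅐) = -7 - k/7)
D(v, r) = v + r*v
D(-10, -2)/(P(-16, -19)/(-252) + (170 - 115)/131) = (-10*(1 - 2))/((-7 - ⅐*(-16))/(-252) + (170 - 115)/131) = (-10*(-1))/((-7 + 16/7)*(-1/252) + 55*(1/131)) = 10/(-33/7*(-1/252) + 55/131) = 10/(11/588 + 55/131) = 10/(33781/77028) = 10*(77028/33781) = 770280/33781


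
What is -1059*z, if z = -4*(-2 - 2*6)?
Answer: -59304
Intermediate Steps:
z = 56 (z = -4*(-2 - 12) = -4*(-14) = 56)
-1059*z = -1059*56 = -59304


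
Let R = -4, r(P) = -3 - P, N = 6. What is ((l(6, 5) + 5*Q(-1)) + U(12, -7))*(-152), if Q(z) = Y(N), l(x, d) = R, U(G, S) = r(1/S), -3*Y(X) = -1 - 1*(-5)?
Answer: 43168/21 ≈ 2055.6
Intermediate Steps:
Y(X) = -4/3 (Y(X) = -(-1 - 1*(-5))/3 = -(-1 + 5)/3 = -⅓*4 = -4/3)
U(G, S) = -3 - 1/S
l(x, d) = -4
Q(z) = -4/3
((l(6, 5) + 5*Q(-1)) + U(12, -7))*(-152) = ((-4 + 5*(-4/3)) + (-3 - 1/(-7)))*(-152) = ((-4 - 20/3) + (-3 - 1*(-⅐)))*(-152) = (-32/3 + (-3 + ⅐))*(-152) = (-32/3 - 20/7)*(-152) = -284/21*(-152) = 43168/21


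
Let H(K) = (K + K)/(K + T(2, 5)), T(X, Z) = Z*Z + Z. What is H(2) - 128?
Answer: -1023/8 ≈ -127.88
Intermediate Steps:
T(X, Z) = Z + Z**2 (T(X, Z) = Z**2 + Z = Z + Z**2)
H(K) = 2*K/(30 + K) (H(K) = (K + K)/(K + 5*(1 + 5)) = (2*K)/(K + 5*6) = (2*K)/(K + 30) = (2*K)/(30 + K) = 2*K/(30 + K))
H(2) - 128 = 2*2/(30 + 2) - 128 = 2*2/32 - 128 = 2*2*(1/32) - 128 = 1/8 - 128 = -1023/8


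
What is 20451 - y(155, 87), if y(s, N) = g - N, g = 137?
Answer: 20401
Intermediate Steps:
y(s, N) = 137 - N
20451 - y(155, 87) = 20451 - (137 - 1*87) = 20451 - (137 - 87) = 20451 - 1*50 = 20451 - 50 = 20401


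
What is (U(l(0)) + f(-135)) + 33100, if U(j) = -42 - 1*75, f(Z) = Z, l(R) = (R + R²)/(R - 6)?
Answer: 32848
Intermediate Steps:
l(R) = (R + R²)/(-6 + R)
U(j) = -117 (U(j) = -42 - 75 = -117)
(U(l(0)) + f(-135)) + 33100 = (-117 - 135) + 33100 = -252 + 33100 = 32848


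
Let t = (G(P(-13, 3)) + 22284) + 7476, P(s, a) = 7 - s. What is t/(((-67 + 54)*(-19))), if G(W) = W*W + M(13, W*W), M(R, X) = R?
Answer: 2321/19 ≈ 122.16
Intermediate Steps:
G(W) = 13 + W**2 (G(W) = W*W + 13 = W**2 + 13 = 13 + W**2)
t = 30173 (t = ((13 + (7 - 1*(-13))**2) + 22284) + 7476 = ((13 + (7 + 13)**2) + 22284) + 7476 = ((13 + 20**2) + 22284) + 7476 = ((13 + 400) + 22284) + 7476 = (413 + 22284) + 7476 = 22697 + 7476 = 30173)
t/(((-67 + 54)*(-19))) = 30173/(((-67 + 54)*(-19))) = 30173/((-13*(-19))) = 30173/247 = 30173*(1/247) = 2321/19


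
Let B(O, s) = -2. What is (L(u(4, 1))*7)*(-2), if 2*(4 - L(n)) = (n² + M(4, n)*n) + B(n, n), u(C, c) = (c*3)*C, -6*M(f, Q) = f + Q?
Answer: 714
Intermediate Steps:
M(f, Q) = -Q/6 - f/6 (M(f, Q) = -(f + Q)/6 = -(Q + f)/6 = -Q/6 - f/6)
u(C, c) = 3*C*c (u(C, c) = (3*c)*C = 3*C*c)
L(n) = 5 - n²/2 - n*(-⅔ - n/6)/2 (L(n) = 4 - ((n² + (-n/6 - ⅙*4)*n) - 2)/2 = 4 - ((n² + (-n/6 - ⅔)*n) - 2)/2 = 4 - ((n² + (-⅔ - n/6)*n) - 2)/2 = 4 - ((n² + n*(-⅔ - n/6)) - 2)/2 = 4 - (-2 + n² + n*(-⅔ - n/6))/2 = 4 + (1 - n²/2 - n*(-⅔ - n/6)/2) = 5 - n²/2 - n*(-⅔ - n/6)/2)
(L(u(4, 1))*7)*(-2) = ((5 - 5*(3*4*1)²/12 + (3*4*1)/3)*7)*(-2) = ((5 - 5/12*12² + (⅓)*12)*7)*(-2) = ((5 - 5/12*144 + 4)*7)*(-2) = ((5 - 60 + 4)*7)*(-2) = -51*7*(-2) = -357*(-2) = 714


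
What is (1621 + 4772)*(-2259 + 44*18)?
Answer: -9378531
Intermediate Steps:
(1621 + 4772)*(-2259 + 44*18) = 6393*(-2259 + 792) = 6393*(-1467) = -9378531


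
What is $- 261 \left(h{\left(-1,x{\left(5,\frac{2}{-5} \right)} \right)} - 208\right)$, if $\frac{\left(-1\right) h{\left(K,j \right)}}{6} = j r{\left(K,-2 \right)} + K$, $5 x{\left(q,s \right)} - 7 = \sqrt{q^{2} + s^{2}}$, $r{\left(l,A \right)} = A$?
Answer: $\frac{241686}{5} - \frac{3132 \sqrt{629}}{25} \approx 45195.0$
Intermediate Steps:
$x{\left(q,s \right)} = \frac{7}{5} + \frac{\sqrt{q^{2} + s^{2}}}{5}$
$h{\left(K,j \right)} = - 6 K + 12 j$ ($h{\left(K,j \right)} = - 6 \left(j \left(-2\right) + K\right) = - 6 \left(- 2 j + K\right) = - 6 \left(K - 2 j\right) = - 6 K + 12 j$)
$- 261 \left(h{\left(-1,x{\left(5,\frac{2}{-5} \right)} \right)} - 208\right) = - 261 \left(\left(\left(-6\right) \left(-1\right) + 12 \left(\frac{7}{5} + \frac{\sqrt{5^{2} + \left(\frac{2}{-5}\right)^{2}}}{5}\right)\right) - 208\right) = - 261 \left(\left(6 + 12 \left(\frac{7}{5} + \frac{\sqrt{25 + \left(2 \left(- \frac{1}{5}\right)\right)^{2}}}{5}\right)\right) - 208\right) = - 261 \left(\left(6 + 12 \left(\frac{7}{5} + \frac{\sqrt{25 + \left(- \frac{2}{5}\right)^{2}}}{5}\right)\right) - 208\right) = - 261 \left(\left(6 + 12 \left(\frac{7}{5} + \frac{\sqrt{25 + \frac{4}{25}}}{5}\right)\right) - 208\right) = - 261 \left(\left(6 + 12 \left(\frac{7}{5} + \frac{\sqrt{\frac{629}{25}}}{5}\right)\right) - 208\right) = - 261 \left(\left(6 + 12 \left(\frac{7}{5} + \frac{\frac{1}{5} \sqrt{629}}{5}\right)\right) - 208\right) = - 261 \left(\left(6 + 12 \left(\frac{7}{5} + \frac{\sqrt{629}}{25}\right)\right) - 208\right) = - 261 \left(\left(6 + \left(\frac{84}{5} + \frac{12 \sqrt{629}}{25}\right)\right) - 208\right) = - 261 \left(\left(\frac{114}{5} + \frac{12 \sqrt{629}}{25}\right) - 208\right) = - 261 \left(- \frac{926}{5} + \frac{12 \sqrt{629}}{25}\right) = \frac{241686}{5} - \frac{3132 \sqrt{629}}{25}$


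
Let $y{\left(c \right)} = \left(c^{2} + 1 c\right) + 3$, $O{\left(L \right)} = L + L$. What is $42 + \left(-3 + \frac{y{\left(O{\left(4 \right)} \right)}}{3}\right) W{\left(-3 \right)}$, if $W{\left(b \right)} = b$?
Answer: $-24$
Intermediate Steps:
$O{\left(L \right)} = 2 L$
$y{\left(c \right)} = 3 + c + c^{2}$ ($y{\left(c \right)} = \left(c^{2} + c\right) + 3 = \left(c + c^{2}\right) + 3 = 3 + c + c^{2}$)
$42 + \left(-3 + \frac{y{\left(O{\left(4 \right)} \right)}}{3}\right) W{\left(-3 \right)} = 42 + \left(-3 + \frac{3 + 2 \cdot 4 + \left(2 \cdot 4\right)^{2}}{3}\right) \left(-3\right) = 42 + \left(-3 + \left(3 + 8 + 8^{2}\right) \frac{1}{3}\right) \left(-3\right) = 42 + \left(-3 + \left(3 + 8 + 64\right) \frac{1}{3}\right) \left(-3\right) = 42 + \left(-3 + 75 \cdot \frac{1}{3}\right) \left(-3\right) = 42 + \left(-3 + 25\right) \left(-3\right) = 42 + 22 \left(-3\right) = 42 - 66 = -24$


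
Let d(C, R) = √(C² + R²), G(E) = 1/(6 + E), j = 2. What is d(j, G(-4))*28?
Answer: 14*√17 ≈ 57.724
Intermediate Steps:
d(j, G(-4))*28 = √(2² + (1/(6 - 4))²)*28 = √(4 + (1/2)²)*28 = √(4 + (½)²)*28 = √(4 + ¼)*28 = √(17/4)*28 = (√17/2)*28 = 14*√17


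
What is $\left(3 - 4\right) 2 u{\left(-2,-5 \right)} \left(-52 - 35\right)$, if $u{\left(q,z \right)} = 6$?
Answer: $1044$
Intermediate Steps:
$\left(3 - 4\right) 2 u{\left(-2,-5 \right)} \left(-52 - 35\right) = \left(3 - 4\right) 2 \cdot 6 \left(-52 - 35\right) = \left(3 - 4\right) 2 \cdot 6 \left(-87\right) = \left(-1\right) 2 \cdot 6 \left(-87\right) = \left(-2\right) 6 \left(-87\right) = \left(-12\right) \left(-87\right) = 1044$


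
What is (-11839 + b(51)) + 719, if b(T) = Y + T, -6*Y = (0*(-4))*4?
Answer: -11069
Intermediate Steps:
Y = 0 (Y = -0*(-4)*4/6 = -0*4 = -⅙*0 = 0)
b(T) = T (b(T) = 0 + T = T)
(-11839 + b(51)) + 719 = (-11839 + 51) + 719 = -11788 + 719 = -11069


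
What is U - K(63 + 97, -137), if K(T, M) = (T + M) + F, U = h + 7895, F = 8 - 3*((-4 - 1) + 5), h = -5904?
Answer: 1960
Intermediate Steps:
F = 8 (F = 8 - 3*(-5 + 5) = 8 - 3*0 = 8 + 0 = 8)
U = 1991 (U = -5904 + 7895 = 1991)
K(T, M) = 8 + M + T (K(T, M) = (T + M) + 8 = (M + T) + 8 = 8 + M + T)
U - K(63 + 97, -137) = 1991 - (8 - 137 + (63 + 97)) = 1991 - (8 - 137 + 160) = 1991 - 1*31 = 1991 - 31 = 1960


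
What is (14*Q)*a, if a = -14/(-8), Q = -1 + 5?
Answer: 98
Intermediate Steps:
Q = 4
a = 7/4 (a = -14*(-⅛) = 7/4 ≈ 1.7500)
(14*Q)*a = (14*4)*(7/4) = 56*(7/4) = 98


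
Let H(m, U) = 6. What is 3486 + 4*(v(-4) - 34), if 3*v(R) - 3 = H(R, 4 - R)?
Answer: 3362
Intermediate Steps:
v(R) = 3 (v(R) = 1 + (1/3)*6 = 1 + 2 = 3)
3486 + 4*(v(-4) - 34) = 3486 + 4*(3 - 34) = 3486 + 4*(-31) = 3486 - 124 = 3362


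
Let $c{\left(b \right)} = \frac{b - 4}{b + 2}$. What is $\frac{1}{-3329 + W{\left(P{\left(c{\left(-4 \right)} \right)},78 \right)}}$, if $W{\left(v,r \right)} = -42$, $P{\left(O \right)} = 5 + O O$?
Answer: $- \frac{1}{3371} \approx -0.00029665$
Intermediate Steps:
$c{\left(b \right)} = \frac{-4 + b}{2 + b}$
$P{\left(O \right)} = 5 + O^{2}$
$\frac{1}{-3329 + W{\left(P{\left(c{\left(-4 \right)} \right)},78 \right)}} = \frac{1}{-3329 - 42} = \frac{1}{-3371} = - \frac{1}{3371}$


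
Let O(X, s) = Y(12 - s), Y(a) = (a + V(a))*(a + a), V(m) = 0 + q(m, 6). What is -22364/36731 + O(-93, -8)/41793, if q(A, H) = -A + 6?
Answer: -308614404/511699561 ≈ -0.60312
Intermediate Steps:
q(A, H) = 6 - A
V(m) = 6 - m (V(m) = 0 + (6 - m) = 6 - m)
Y(a) = 12*a (Y(a) = (a + (6 - a))*(a + a) = 6*(2*a) = 12*a)
O(X, s) = 144 - 12*s (O(X, s) = 12*(12 - s) = 144 - 12*s)
-22364/36731 + O(-93, -8)/41793 = -22364/36731 + (144 - 12*(-8))/41793 = -22364*1/36731 + (144 + 96)*(1/41793) = -22364/36731 + 240*(1/41793) = -22364/36731 + 80/13931 = -308614404/511699561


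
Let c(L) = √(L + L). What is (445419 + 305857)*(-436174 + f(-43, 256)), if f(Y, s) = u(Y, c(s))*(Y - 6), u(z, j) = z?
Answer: -326104119492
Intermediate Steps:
c(L) = √2*√L (c(L) = √(2*L) = √2*√L)
f(Y, s) = Y*(-6 + Y) (f(Y, s) = Y*(Y - 6) = Y*(-6 + Y))
(445419 + 305857)*(-436174 + f(-43, 256)) = (445419 + 305857)*(-436174 - 43*(-6 - 43)) = 751276*(-436174 - 43*(-49)) = 751276*(-436174 + 2107) = 751276*(-434067) = -326104119492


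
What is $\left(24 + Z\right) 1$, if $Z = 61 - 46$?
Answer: $39$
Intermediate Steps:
$Z = 15$ ($Z = 61 - 46 = 15$)
$\left(24 + Z\right) 1 = \left(24 + 15\right) 1 = 39 \cdot 1 = 39$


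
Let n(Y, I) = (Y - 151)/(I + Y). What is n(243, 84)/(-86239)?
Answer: -92/28200153 ≈ -3.2624e-6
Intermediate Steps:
n(Y, I) = (-151 + Y)/(I + Y)
n(243, 84)/(-86239) = ((-151 + 243)/(84 + 243))/(-86239) = (92/327)*(-1/86239) = -92/28200153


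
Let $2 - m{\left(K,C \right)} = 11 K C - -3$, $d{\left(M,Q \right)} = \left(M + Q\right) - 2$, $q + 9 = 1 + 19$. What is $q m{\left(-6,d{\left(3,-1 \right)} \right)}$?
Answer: $-11$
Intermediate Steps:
$q = 11$ ($q = -9 + \left(1 + 19\right) = -9 + 20 = 11$)
$d{\left(M,Q \right)} = -2 + M + Q$
$m{\left(K,C \right)} = -1 - 11 C K$ ($m{\left(K,C \right)} = 2 - \left(11 K C - -3\right) = 2 - \left(11 C K + \left(-4 + 7\right)\right) = 2 - \left(11 C K + 3\right) = 2 - \left(3 + 11 C K\right) = -1 - 11 C K$)
$q m{\left(-6,d{\left(3,-1 \right)} \right)} = 11 \left(-1 - 11 \left(-2 + 3 - 1\right) \left(-6\right)\right) = 11 \left(-1 - 0 \left(-6\right)\right) = 11 \left(-1 + 0\right) = 11 \left(-1\right) = -11$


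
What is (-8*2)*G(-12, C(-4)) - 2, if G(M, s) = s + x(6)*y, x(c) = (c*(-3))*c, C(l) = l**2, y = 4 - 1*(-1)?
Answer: 8382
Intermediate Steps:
y = 5 (y = 4 + 1 = 5)
x(c) = -3*c**2 (x(c) = (-3*c)*c = -3*c**2)
G(M, s) = -540 + s (G(M, s) = s - 3*6**2*5 = s - 3*36*5 = s - 108*5 = s - 540 = -540 + s)
(-8*2)*G(-12, C(-4)) - 2 = (-8*2)*(-540 + (-4)**2) - 2 = -16*(-540 + 16) - 2 = -16*(-524) - 2 = 8384 - 2 = 8382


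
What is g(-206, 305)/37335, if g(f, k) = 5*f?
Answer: -206/7467 ≈ -0.027588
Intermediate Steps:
g(-206, 305)/37335 = (5*(-206))/37335 = -1030*1/37335 = -206/7467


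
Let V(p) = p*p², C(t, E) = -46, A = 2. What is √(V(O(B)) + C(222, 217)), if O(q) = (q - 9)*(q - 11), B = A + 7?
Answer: I*√46 ≈ 6.7823*I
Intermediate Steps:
B = 9 (B = 2 + 7 = 9)
O(q) = (-11 + q)*(-9 + q) (O(q) = (-9 + q)*(-11 + q) = (-11 + q)*(-9 + q))
V(p) = p³
√(V(O(B)) + C(222, 217)) = √((99 + 9² - 20*9)³ - 46) = √((99 + 81 - 180)³ - 46) = √(0³ - 46) = √(0 - 46) = √(-46) = I*√46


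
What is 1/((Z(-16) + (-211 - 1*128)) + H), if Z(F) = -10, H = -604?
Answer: -1/953 ≈ -0.0010493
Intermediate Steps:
1/((Z(-16) + (-211 - 1*128)) + H) = 1/((-10 + (-211 - 1*128)) - 604) = 1/((-10 + (-211 - 128)) - 604) = 1/((-10 - 339) - 604) = 1/(-349 - 604) = 1/(-953) = -1/953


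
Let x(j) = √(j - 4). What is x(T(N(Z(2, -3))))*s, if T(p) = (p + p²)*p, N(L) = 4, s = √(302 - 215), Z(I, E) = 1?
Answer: 2*√1653 ≈ 81.314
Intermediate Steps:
s = √87 ≈ 9.3274
T(p) = p*(p + p²)
x(j) = √(-4 + j)
x(T(N(Z(2, -3))))*s = √(-4 + 4²*(1 + 4))*√87 = √(-4 + 16*5)*√87 = √(-4 + 80)*√87 = √76*√87 = (2*√19)*√87 = 2*√1653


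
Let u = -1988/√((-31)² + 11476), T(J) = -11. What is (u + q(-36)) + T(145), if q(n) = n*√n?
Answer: -11 - 216*I - 1988*√12437/12437 ≈ -28.826 - 216.0*I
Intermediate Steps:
q(n) = n^(3/2)
u = -1988*√12437/12437 (u = -1988/√(961 + 11476) = -1988*√12437/12437 ≈ -17.826)
(u + q(-36)) + T(145) = (-1988*√12437/12437 + (-36)^(3/2)) - 11 = (-1988*√12437/12437 - 216*I) - 11 = (-216*I - 1988*√12437/12437) - 11 = -11 - 216*I - 1988*√12437/12437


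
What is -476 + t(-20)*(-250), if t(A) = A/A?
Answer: -726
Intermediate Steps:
t(A) = 1
-476 + t(-20)*(-250) = -476 + 1*(-250) = -476 - 250 = -726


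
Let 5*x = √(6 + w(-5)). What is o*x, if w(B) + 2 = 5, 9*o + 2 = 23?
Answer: 7/5 ≈ 1.4000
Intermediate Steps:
o = 7/3 (o = -2/9 + (⅑)*23 = -2/9 + 23/9 = 7/3 ≈ 2.3333)
w(B) = 3 (w(B) = -2 + 5 = 3)
x = ⅗ (x = √(6 + 3)/5 = √9/5 = (⅕)*3 = ⅗ ≈ 0.60000)
o*x = (7/3)*(⅗) = 7/5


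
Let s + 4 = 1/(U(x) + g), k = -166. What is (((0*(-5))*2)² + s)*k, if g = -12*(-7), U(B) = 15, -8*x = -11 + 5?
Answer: 65570/99 ≈ 662.32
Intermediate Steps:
x = ¾ (x = -(-11 + 5)/8 = -⅛*(-6) = ¾ ≈ 0.75000)
g = 84
s = -395/99 (s = -4 + 1/(15 + 84) = -4 + 1/99 = -395/99 ≈ -3.9899)
(((0*(-5))*2)² + s)*k = (((0*(-5))*2)² - 395/99)*(-166) = ((0*2)² - 395/99)*(-166) = (0² - 395/99)*(-166) = (0 - 395/99)*(-166) = -395/99*(-166) = 65570/99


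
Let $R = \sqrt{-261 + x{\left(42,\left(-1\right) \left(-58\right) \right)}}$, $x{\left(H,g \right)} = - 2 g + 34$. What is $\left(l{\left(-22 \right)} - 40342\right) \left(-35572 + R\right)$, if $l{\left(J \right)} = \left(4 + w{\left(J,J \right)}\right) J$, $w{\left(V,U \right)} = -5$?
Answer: $1434263040 - 282240 i \sqrt{7} \approx 1.4343 \cdot 10^{9} - 7.4674 \cdot 10^{5} i$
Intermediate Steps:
$l{\left(J \right)} = - J$ ($l{\left(J \right)} = \left(4 - 5\right) J = - J$)
$x{\left(H,g \right)} = 34 - 2 g$
$R = 7 i \sqrt{7}$ ($R = \sqrt{-261 + \left(34 - 2 \left(\left(-1\right) \left(-58\right)\right)\right)} = \sqrt{-261 + \left(34 - 116\right)} = \sqrt{-261 - 82} = \sqrt{-343} = 7 i \sqrt{7} \approx 18.52 i$)
$\left(l{\left(-22 \right)} - 40342\right) \left(-35572 + R\right) = \left(\left(-1\right) \left(-22\right) - 40342\right) \left(-35572 + 7 i \sqrt{7}\right) = \left(22 - 40342\right) \left(-35572 + 7 i \sqrt{7}\right) = - 40320 \left(-35572 + 7 i \sqrt{7}\right) = 1434263040 - 282240 i \sqrt{7}$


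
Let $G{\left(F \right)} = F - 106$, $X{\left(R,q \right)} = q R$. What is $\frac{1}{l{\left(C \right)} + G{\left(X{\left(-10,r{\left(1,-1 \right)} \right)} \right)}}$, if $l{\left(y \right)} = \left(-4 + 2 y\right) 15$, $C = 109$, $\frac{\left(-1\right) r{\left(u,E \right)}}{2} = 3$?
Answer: $\frac{1}{3164} \approx 0.00031606$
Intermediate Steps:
$r{\left(u,E \right)} = -6$ ($r{\left(u,E \right)} = \left(-2\right) 3 = -6$)
$X{\left(R,q \right)} = R q$
$G{\left(F \right)} = -106 + F$
$l{\left(y \right)} = -60 + 30 y$
$\frac{1}{l{\left(C \right)} + G{\left(X{\left(-10,r{\left(1,-1 \right)} \right)} \right)}} = \frac{1}{\left(-60 + 30 \cdot 109\right) - 46} = \frac{1}{\left(-60 + 3270\right) + \left(-106 + 60\right)} = \frac{1}{3210 - 46} = \frac{1}{3164}$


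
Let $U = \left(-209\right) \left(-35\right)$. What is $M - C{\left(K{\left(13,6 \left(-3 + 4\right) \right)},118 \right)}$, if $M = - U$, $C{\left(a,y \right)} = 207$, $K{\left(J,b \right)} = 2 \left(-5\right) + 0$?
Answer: $-7522$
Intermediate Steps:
$K{\left(J,b \right)} = -10$ ($K{\left(J,b \right)} = -10 + 0 = -10$)
$U = 7315$
$M = -7315$ ($M = \left(-1\right) 7315 = -7315$)
$M - C{\left(K{\left(13,6 \left(-3 + 4\right) \right)},118 \right)} = -7315 - 207 = -7522$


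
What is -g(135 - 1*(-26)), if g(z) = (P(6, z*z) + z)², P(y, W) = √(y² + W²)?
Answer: -(161 + √671898277)² ≈ -6.8027e+8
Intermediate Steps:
P(y, W) = √(W² + y²)
g(z) = (z + √(36 + z⁴))² (g(z) = (√((z*z)² + 6²) + z)² = (√((z²)² + 36) + z)² = (√(z⁴ + 36) + z)² = (√(36 + z⁴) + z)² = (z + √(36 + z⁴))²)
-g(135 - 1*(-26)) = -((135 - 1*(-26)) + √(36 + (135 - 1*(-26))⁴))² = -((135 + 26) + √(36 + (135 + 26)⁴))² = -(161 + √(36 + 161⁴))² = -(161 + √(36 + 671898241))² = -(161 + √671898277)²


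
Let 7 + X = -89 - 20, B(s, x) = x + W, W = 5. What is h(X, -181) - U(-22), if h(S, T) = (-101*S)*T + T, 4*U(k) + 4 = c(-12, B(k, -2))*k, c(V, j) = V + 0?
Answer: -2120842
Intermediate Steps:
B(s, x) = 5 + x (B(s, x) = x + 5 = 5 + x)
c(V, j) = V
U(k) = -1 - 3*k (U(k) = -1 + (-12*k)/4 = -1 - 3*k)
X = -116 (X = -7 + (-89 - 20) = -7 - 109 = -116)
h(S, T) = T - 101*S*T (h(S, T) = -101*S*T + T = T - 101*S*T)
h(X, -181) - U(-22) = -181*(1 - 101*(-116)) - (-1 - 3*(-22)) = -181*(1 + 11716) - (-1 + 66) = -181*11717 - 1*65 = -2120777 - 65 = -2120842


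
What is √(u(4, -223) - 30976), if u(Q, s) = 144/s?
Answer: 4*I*√96277351/223 ≈ 176.0*I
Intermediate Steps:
√(u(4, -223) - 30976) = √(144/(-223) - 30976) = √(144*(-1/223) - 30976) = √(-144/223 - 30976) = √(-6907792/223) = 4*I*√96277351/223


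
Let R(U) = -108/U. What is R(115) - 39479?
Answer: -4540193/115 ≈ -39480.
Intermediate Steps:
R(115) - 39479 = -108/115 - 39479 = -4540193/115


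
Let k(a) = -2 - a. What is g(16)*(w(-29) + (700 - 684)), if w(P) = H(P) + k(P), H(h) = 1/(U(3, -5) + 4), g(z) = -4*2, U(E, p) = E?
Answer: -2416/7 ≈ -345.14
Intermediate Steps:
g(z) = -8
H(h) = ⅐ (H(h) = 1/(3 + 4) = 1/7 = ⅐)
w(P) = -13/7 - P (w(P) = ⅐ + (-2 - P) = -13/7 - P)
g(16)*(w(-29) + (700 - 684)) = -8*((-13/7 - 1*(-29)) + (700 - 684)) = -8*((-13/7 + 29) + 16) = -8*(190/7 + 16) = -8*302/7 = -2416/7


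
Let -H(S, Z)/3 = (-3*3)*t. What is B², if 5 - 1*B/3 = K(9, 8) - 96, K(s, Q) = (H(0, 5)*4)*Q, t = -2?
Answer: 30107169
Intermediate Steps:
H(S, Z) = -54 (H(S, Z) = -3*(-3*3)*(-2) = -(-27)*(-2) = -3*18 = -54)
K(s, Q) = -216*Q (K(s, Q) = (-54*4)*Q = -216*Q)
B = 5487 (B = 15 - 3*(-216*8 - 96) = 15 - 3*(-1728 - 96) = 15 - 3*(-1824) = 15 + 5472 = 5487)
B² = 5487² = 30107169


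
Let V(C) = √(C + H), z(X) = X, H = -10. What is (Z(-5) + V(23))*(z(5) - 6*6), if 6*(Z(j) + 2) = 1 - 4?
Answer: 155/2 - 31*√13 ≈ -34.272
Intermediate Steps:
V(C) = √(-10 + C) (V(C) = √(C - 10) = √(-10 + C))
Z(j) = -5/2 (Z(j) = -2 + (1 - 4)/6 = -2 + (⅙)*(-3) = -2 - ½ = -5/2)
(Z(-5) + V(23))*(z(5) - 6*6) = (-5/2 + √(-10 + 23))*(5 - 6*6) = (-5/2 + √13)*(5 - 36) = (-5/2 + √13)*(-31) = 155/2 - 31*√13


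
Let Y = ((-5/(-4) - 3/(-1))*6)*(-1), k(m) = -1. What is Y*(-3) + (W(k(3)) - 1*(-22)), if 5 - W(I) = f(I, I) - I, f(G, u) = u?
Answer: 207/2 ≈ 103.50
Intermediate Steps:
W(I) = 5 (W(I) = 5 - (I - I) = 5 - 1*0 = 5 + 0 = 5)
Y = -51/2 (Y = ((-5*(-¼) - 3*(-1))*6)*(-1) = ((5/4 + 3)*6)*(-1) = ((17/4)*6)*(-1) = (51/2)*(-1) = -51/2 ≈ -25.500)
Y*(-3) + (W(k(3)) - 1*(-22)) = -51/2*(-3) + (5 - 1*(-22)) = 153/2 + (5 + 22) = 153/2 + 27 = 207/2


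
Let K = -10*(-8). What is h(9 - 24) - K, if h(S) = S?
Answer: -95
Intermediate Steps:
K = 80
h(9 - 24) - K = (9 - 24) - 1*80 = -15 - 80 = -95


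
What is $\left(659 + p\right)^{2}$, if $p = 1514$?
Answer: $4721929$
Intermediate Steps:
$\left(659 + p\right)^{2} = \left(659 + 1514\right)^{2} = 2173^{2} = 4721929$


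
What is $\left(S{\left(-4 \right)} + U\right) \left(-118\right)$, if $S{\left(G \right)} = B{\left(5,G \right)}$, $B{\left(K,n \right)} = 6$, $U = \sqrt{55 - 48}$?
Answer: $-708 - 118 \sqrt{7} \approx -1020.2$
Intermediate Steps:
$U = \sqrt{7} \approx 2.6458$
$S{\left(G \right)} = 6$
$\left(S{\left(-4 \right)} + U\right) \left(-118\right) = \left(6 + \sqrt{7}\right) \left(-118\right) = -708 - 118 \sqrt{7}$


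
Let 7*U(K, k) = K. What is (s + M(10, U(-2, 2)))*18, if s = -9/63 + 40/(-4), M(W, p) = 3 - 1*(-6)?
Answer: -144/7 ≈ -20.571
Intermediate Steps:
U(K, k) = K/7
M(W, p) = 9 (M(W, p) = 3 + 6 = 9)
s = -71/7 (s = -9*1/63 + 40*(-1/4) = -1/7 - 10 = -71/7 ≈ -10.143)
(s + M(10, U(-2, 2)))*18 = (-71/7 + 9)*18 = -8/7*18 = -144/7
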